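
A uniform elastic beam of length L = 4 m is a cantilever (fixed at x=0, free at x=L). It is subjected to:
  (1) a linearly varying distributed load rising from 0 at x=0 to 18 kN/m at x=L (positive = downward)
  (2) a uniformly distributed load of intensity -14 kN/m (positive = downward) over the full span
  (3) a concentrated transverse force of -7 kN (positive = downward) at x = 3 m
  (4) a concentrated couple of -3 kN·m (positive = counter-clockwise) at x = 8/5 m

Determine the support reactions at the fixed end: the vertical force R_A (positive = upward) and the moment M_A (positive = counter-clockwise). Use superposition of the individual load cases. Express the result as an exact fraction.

Load 1 — triangular load w₀=18 kN/m (0→w₀ over full span):
  R_A = w₀L/2 = 18·4/2 = 36 kN
  M_A = w₀L²/3 = 18·4²/3 = 96 kN·m
Load 2 — uniform load w=-14 kN/m over full span:
  R_A = wL = (-14)·4 = -56 kN
  M_A = wL²/2 = (-14)·4²/2 = -112 kN·m
Load 3 — point force P=-7 kN at a=3 m (b=L-a=1):
  R_A = P = (-7) = -7 kN
  M_A = Pa = (-7)·3 = -21 kN·m
Load 4 — applied couple M₀=-3 kN·m at a=8/5 m (b=L-a=12/5):
  R_A = 0 kN
  M_A = -M₀ = -(-3) = 3 kN·m
Superposition: R_A = -27 kN, M_A = -34 kN·m

R_A = -27 kN, M_A = -34 kN·m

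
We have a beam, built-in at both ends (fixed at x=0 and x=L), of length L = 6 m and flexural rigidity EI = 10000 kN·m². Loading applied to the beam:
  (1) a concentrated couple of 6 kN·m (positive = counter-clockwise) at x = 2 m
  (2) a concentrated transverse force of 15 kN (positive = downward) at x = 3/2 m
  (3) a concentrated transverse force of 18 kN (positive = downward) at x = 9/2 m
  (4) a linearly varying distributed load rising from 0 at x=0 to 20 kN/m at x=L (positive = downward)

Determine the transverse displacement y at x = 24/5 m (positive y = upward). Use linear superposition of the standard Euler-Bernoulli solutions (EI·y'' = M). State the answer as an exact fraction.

Load 1 — applied couple M₀=6 kN·m at a=2 m (b=L-a=4):
  y_1 = (R_Ax³/6 - M_Ax²/2 - M₀(x-a)²/2)/EI  [x>a] with R_A=4/3, M_A=0 = ((4/3)·(24/5)³/6 - 0·(24/5)²/2 - 6·((24/5)-2)²/2)/10000 = 33/312500 m
Load 2 — point force P=15 kN at a=3/2 m (b=L-a=9/2):
  y_2 = -Pa²(L-x)²(3bL-(3b+a)(L-x))/(6L³EI)  [x>a] = -15·(3/2)²·(6-(24/5))²·(3·(9/2)·6-(3·(9/2)+(3/2))·(6-(24/5)))/(6·6³·10000) = -189/800000 m
Load 3 — point force P=18 kN at a=9/2 m (b=L-a=3/2):
  y_3 = -Pa²(L-x)²(3bL-(3b+a)(L-x))/(6L³EI)  [x>a] = -18·(9/2)²·(6-(24/5))²·(3·(3/2)·6-(3·(3/2)+(9/2))·(6-(24/5)))/(6·6³·10000) = -6561/10000000 m
Load 4 — triangular load w₀=20 kN/m (0→w₀ over full span):
  y_4 = -w₀x²(L-x)²(x+2L)/(120LEI) = -20·(24/5)²·(6-(24/5))²·((24/5)+2·6)/(120·6·10000) = -3024/1953125 m
Superposition: y = Σ y_i = -1167519/500000000 m ≈ -0.002335 m

y(24/5) = -1167519/500000000 m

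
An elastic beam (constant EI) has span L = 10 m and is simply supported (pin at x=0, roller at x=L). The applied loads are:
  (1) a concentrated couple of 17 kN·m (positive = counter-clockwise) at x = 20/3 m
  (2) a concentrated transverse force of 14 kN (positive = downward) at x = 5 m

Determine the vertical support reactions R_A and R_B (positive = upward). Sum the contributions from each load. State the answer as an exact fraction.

Load 1 — applied couple M₀=17 kN·m at a=20/3 m (b=L-a=10/3):
  R_A = M₀/L = 17/10 kN
  R_B = -M₀/L = -17/10 kN
Load 2 — point force P=14 kN at a=5 m (b=L-a=5):
  R_A = Pb/L = 14·5/10 = 7 kN
  R_B = Pa/L = 14·5/10 = 7 kN
Superposition: R_A = 87/10 kN, R_B = 53/10 kN

R_A = 87/10 kN, R_B = 53/10 kN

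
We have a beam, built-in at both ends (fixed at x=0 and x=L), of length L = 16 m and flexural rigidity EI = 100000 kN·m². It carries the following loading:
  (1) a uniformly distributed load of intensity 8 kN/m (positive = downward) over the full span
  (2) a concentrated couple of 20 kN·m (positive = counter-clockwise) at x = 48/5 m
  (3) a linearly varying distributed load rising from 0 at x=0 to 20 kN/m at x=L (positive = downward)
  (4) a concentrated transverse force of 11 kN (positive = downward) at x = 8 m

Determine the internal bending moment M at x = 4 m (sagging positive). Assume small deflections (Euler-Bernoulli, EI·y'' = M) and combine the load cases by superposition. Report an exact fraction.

Load 1 — uniform load w=8 kN/m over full span:
  M_1 = wLx/2 - wL²/12 - wx²/2 = 8·16·4/2 - 8·16²/12 - 8·4²/2 = 64/3 kN·m
Load 2 — applied couple M₀=20 kN·m at a=48/5 m (b=L-a=32/5):
  M_2 = R_Ax - M_A  [x≤a] with R_A=9/5, M_A=32/5 = (9/5)·4 - (32/5) = 4/5 kN·m
Load 3 — triangular load w₀=20 kN/m (0→w₀ over full span):
  M_3 = 3w₀Lx/20 - w₀L²/30 - w₀x³/(6L) = 3·20·16·4/20 - 20·16²/30 - 20·4³/(6·16) = 8 kN·m
Load 4 — point force P=11 kN at a=8 m (b=L-a=8):
  M_4 = Pb²(3a+b)x/L³ - Pab²/L²  [x≤a] = 11·8²·(3·8+8)·4/16³ - 11·8·8²/16² = 0 kN·m
Superposition: M = Σ M_i = 452/15 kN·m ≈ 30.133333 kN·m

M(4) = 452/15 kN·m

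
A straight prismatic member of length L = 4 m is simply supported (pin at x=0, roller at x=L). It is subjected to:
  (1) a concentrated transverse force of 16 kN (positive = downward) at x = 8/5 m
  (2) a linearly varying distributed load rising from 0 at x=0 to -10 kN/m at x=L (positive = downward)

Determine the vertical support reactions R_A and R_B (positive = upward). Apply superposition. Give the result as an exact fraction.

Load 1 — point force P=16 kN at a=8/5 m (b=L-a=12/5):
  R_A = Pb/L = 16·(12/5)/4 = 48/5 kN
  R_B = Pa/L = 16·(8/5)/4 = 32/5 kN
Load 2 — triangular load w₀=-10 kN/m (0→w₀ over full span):
  R_A = w₀L/6 = (-10)·4/6 = -20/3 kN
  R_B = w₀L/3 = (-10)·4/3 = -40/3 kN
Superposition: R_A = 44/15 kN, R_B = -104/15 kN

R_A = 44/15 kN, R_B = -104/15 kN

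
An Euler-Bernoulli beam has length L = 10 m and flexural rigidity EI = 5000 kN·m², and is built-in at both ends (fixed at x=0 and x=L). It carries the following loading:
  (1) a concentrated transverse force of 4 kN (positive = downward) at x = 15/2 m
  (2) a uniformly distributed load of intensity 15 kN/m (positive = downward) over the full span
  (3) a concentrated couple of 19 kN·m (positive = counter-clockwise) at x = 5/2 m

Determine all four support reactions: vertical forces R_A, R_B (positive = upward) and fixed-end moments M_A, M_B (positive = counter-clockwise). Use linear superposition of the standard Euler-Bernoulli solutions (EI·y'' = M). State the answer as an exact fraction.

Load 1 — point force P=4 kN at a=15/2 m (b=L-a=5/2):
  R_A = Pb²(3a+b)/L³ = 4·(5/2)²·(3·(15/2)+(5/2))/10³ = 5/8 kN
  M_A = Pab²/L² = 4·(15/2)·(5/2)²/10² = 15/8 kN·m
  R_B = Pa²(a+3b)/L³ = 4·(15/2)²·((15/2)+3·(5/2))/10³ = 27/8 kN
  M_B = -Pa²b/L² = -4·(15/2)²·(5/2)/10² = -45/8 kN·m
Load 2 — uniform load w=15 kN/m over full span:
  R_A = wL/2 = 15·10/2 = 75 kN
  M_A = wL²/12 = 15·10²/12 = 125 kN·m
  R_B = wL/2 = 15·10/2 = 75 kN
  M_B = -wL²/12 = -15·10²/12 = -125 kN·m
Load 3 — applied couple M₀=19 kN·m at a=5/2 m (b=L-a=15/2):
  R_A = 6M₀ab/L³ = 6·19·(5/2)·(15/2)/10³ = 171/80 kN
  M_A = M₀b(2a-b)/L² = 19·(15/2)·(2·(5/2)-(15/2))/10² = -57/16 kN·m
  R_B = -6M₀ab/L³ = -6·19·(5/2)·(15/2)/10³ = -171/80 kN
  M_B = M₀a(2b-a)/L² = 19·(5/2)·(2·(15/2)-(5/2))/10² = 95/16 kN·m
Superposition: R_A = 6221/80 kN, M_A = 1973/16 kN·m, R_B = 6099/80 kN, M_B = -1995/16 kN·m

R_A = 6221/80 kN, M_A = 1973/16 kN·m, R_B = 6099/80 kN, M_B = -1995/16 kN·m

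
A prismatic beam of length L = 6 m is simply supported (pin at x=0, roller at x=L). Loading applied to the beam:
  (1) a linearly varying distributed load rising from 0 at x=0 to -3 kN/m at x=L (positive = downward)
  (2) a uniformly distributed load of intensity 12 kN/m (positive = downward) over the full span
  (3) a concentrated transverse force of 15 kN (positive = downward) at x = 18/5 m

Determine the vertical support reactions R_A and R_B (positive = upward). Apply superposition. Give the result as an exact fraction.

R_A = 39 kN, R_B = 39 kN

Load 1 — triangular load w₀=-3 kN/m (0→w₀ over full span):
  R_A = w₀L/6 = (-3)·6/6 = -3 kN
  R_B = w₀L/3 = (-3)·6/3 = -6 kN
Load 2 — uniform load w=12 kN/m over full span:
  R_A = wL/2 = 12·6/2 = 36 kN
  R_B = wL/2 = 12·6/2 = 36 kN
Load 3 — point force P=15 kN at a=18/5 m (b=L-a=12/5):
  R_A = Pb/L = 15·(12/5)/6 = 6 kN
  R_B = Pa/L = 15·(18/5)/6 = 9 kN
Superposition: R_A = 39 kN, R_B = 39 kN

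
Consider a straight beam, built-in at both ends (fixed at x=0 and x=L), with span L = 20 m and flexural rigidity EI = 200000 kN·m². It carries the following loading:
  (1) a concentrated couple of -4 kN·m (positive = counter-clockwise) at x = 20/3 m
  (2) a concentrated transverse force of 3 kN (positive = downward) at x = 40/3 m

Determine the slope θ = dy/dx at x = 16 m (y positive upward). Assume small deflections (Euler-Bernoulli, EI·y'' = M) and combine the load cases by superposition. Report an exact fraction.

Load 1 — applied couple M₀=-4 kN·m at a=20/3 m (b=L-a=40/3):
  θ_1 = (R_Ax²/2 - M_Ax - M₀(x-a))/EI  [x>a] with R_A=-4/15, M_A=0 = ((-4/15)·16²/2 - 0·16 - (-4)·(16-(20/3)))/200000 = 1/62500 rad
Load 2 — point force P=3 kN at a=40/3 m (b=L-a=20/3):
  θ_2 = Pa²(L-x)(2bL-(3b+a)(L-x))/(2L³EI)  [x>a] = 3·(40/3)²·(20-16)·(2·(20/3)·20-(3·(20/3)+(40/3))·(20-16))/(2·20³·200000) = 1/11250 rad
Superposition: θ = Σ θ_i = 59/562500 rad ≈ 0.000105 rad

θ(16) = 59/562500 rad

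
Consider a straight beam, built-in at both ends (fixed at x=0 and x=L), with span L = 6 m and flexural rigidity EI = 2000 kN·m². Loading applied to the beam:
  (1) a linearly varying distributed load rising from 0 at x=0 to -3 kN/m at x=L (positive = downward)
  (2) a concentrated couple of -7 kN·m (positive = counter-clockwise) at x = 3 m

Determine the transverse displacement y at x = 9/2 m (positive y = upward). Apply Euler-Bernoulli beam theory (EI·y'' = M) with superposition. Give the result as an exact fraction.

Load 1 — triangular load w₀=-3 kN/m (0→w₀ over full span):
  y_1 = -w₀x²(L-x)²(x+2L)/(120LEI) = -(-3)·(9/2)²·(6-(9/2))²·((9/2)+2·6)/(120·6·2000) = 8019/5120000 m
Load 2 — applied couple M₀=-7 kN·m at a=3 m (b=L-a=3):
  y_2 = (R_Ax³/6 - M_Ax²/2 - M₀(x-a)²/2)/EI  [x>a] with R_A=-7/4, M_A=-7/4 = ((-7/4)·(9/2)³/6 - (-7/4)·(9/2)²/2 - (-7)·((9/2)-3)²/2)/2000 = -63/128000 m
Superposition: y = Σ y_i = 5499/5120000 m ≈ 0.001074 m

y(9/2) = 5499/5120000 m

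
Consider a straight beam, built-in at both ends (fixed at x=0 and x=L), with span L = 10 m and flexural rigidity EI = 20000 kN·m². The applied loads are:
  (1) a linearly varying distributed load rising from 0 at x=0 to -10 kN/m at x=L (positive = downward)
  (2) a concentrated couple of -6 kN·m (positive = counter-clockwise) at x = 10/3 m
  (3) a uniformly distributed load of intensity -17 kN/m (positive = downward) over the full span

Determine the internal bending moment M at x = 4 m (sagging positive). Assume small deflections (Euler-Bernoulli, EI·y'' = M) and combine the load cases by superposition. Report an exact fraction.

Load 1 — triangular load w₀=-10 kN/m (0→w₀ over full span):
  M_1 = 3w₀Lx/20 - w₀L²/30 - w₀x³/(6L) = 3·(-10)·10·4/20 - (-10)·10²/30 - (-10)·4³/(6·10) = -16 kN·m
Load 2 — applied couple M₀=-6 kN·m at a=10/3 m (b=L-a=20/3):
  M_2 = R_Ax - M_A - M₀  [x>a] with R_A=-4/5, M_A=0 = (-4/5)·4 - 0 - (-6) = 14/5 kN·m
Load 3 — uniform load w=-17 kN/m over full span:
  M_3 = wLx/2 - wL²/12 - wx²/2 = (-17)·10·4/2 - (-17)·10²/12 - (-17)·4²/2 = -187/3 kN·m
Superposition: M = Σ M_i = -1133/15 kN·m ≈ -75.533333 kN·m

M(4) = -1133/15 kN·m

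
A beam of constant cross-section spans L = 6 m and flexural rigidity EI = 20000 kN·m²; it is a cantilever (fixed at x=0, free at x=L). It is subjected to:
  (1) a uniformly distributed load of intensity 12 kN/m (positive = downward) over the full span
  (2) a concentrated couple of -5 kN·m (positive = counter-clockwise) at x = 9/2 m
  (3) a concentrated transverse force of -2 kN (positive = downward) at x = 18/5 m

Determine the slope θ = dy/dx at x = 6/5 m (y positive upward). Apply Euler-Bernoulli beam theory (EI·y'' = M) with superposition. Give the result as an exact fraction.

θ(6/5) = -13101/1250000 rad

Load 1 — uniform load w=12 kN/m over full span:
  θ_1 = -wx(x²-3Lx+3L²)/(6EI) = -12·(6/5)·((6/5)²-3·6·(6/5)+3·6²)/(6·20000) = -1647/156250 rad
Load 2 — applied couple M₀=-5 kN·m at a=9/2 m (b=L-a=3/2):
  θ_2 = M₀x/EI  [x≤a] = (-5)·(6/5)/20000 = -3/10000 rad
Load 3 — point force P=-2 kN at a=18/5 m (b=L-a=12/5):
  θ_3 = -Px(2a-x)/(2EI)  [x≤a] = -(-2)·(6/5)·(2·(18/5)-(6/5))/(2·20000) = 9/25000 rad
Superposition: θ = Σ θ_i = -13101/1250000 rad ≈ -0.010481 rad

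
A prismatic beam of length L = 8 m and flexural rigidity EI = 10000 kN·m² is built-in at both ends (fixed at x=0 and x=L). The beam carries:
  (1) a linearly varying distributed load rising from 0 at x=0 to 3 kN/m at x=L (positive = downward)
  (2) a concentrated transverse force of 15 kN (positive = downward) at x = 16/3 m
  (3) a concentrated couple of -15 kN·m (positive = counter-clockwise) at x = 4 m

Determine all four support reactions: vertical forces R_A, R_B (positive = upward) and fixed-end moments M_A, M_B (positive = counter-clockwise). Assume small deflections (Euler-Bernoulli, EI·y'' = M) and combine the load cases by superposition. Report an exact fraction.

Load 1 — triangular load w₀=3 kN/m (0→w₀ over full span):
  R_A = 3w₀L/20 = 3·3·8/20 = 18/5 kN
  M_A = w₀L²/30 = 3·8²/30 = 32/5 kN·m
  R_B = 7w₀L/20 = 7·3·8/20 = 42/5 kN
  M_B = -w₀L²/20 = -3·8²/20 = -48/5 kN·m
Load 2 — point force P=15 kN at a=16/3 m (b=L-a=8/3):
  R_A = Pb²(3a+b)/L³ = 15·(8/3)²·(3·(16/3)+(8/3))/8³ = 35/9 kN
  M_A = Pab²/L² = 15·(16/3)·(8/3)²/8² = 80/9 kN·m
  R_B = Pa²(a+3b)/L³ = 15·(16/3)²·((16/3)+3·(8/3))/8³ = 100/9 kN
  M_B = -Pa²b/L² = -15·(16/3)²·(8/3)/8² = -160/9 kN·m
Load 3 — applied couple M₀=-15 kN·m at a=4 m (b=L-a=4):
  R_A = 6M₀ab/L³ = 6·(-15)·4·4/8³ = -45/16 kN
  M_A = M₀b(2a-b)/L² = (-15)·4·(2·4-4)/8² = -15/4 kN·m
  R_B = -6M₀ab/L³ = -6·(-15)·4·4/8³ = 45/16 kN
  M_B = M₀a(2b-a)/L² = (-15)·4·(2·4-4)/8² = -15/4 kN·m
Superposition: R_A = 3367/720 kN, M_A = 2077/180 kN·m, R_B = 16073/720 kN, M_B = -5603/180 kN·m

R_A = 3367/720 kN, M_A = 2077/180 kN·m, R_B = 16073/720 kN, M_B = -5603/180 kN·m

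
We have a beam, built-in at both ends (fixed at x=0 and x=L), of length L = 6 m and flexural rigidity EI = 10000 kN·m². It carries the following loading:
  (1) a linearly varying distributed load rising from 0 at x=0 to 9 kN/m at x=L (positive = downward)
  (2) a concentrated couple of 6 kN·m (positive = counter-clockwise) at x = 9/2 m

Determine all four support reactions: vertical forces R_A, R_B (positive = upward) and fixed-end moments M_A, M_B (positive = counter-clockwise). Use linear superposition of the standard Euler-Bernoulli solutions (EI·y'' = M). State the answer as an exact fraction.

R_A = 369/40 kN, M_A = 507/40 kN·m, R_B = 711/40 kN, M_B = -693/40 kN·m

Load 1 — triangular load w₀=9 kN/m (0→w₀ over full span):
  R_A = 3w₀L/20 = 3·9·6/20 = 81/10 kN
  M_A = w₀L²/30 = 9·6²/30 = 54/5 kN·m
  R_B = 7w₀L/20 = 7·9·6/20 = 189/10 kN
  M_B = -w₀L²/20 = -9·6²/20 = -81/5 kN·m
Load 2 — applied couple M₀=6 kN·m at a=9/2 m (b=L-a=3/2):
  R_A = 6M₀ab/L³ = 6·6·(9/2)·(3/2)/6³ = 9/8 kN
  M_A = M₀b(2a-b)/L² = 6·(3/2)·(2·(9/2)-(3/2))/6² = 15/8 kN·m
  R_B = -6M₀ab/L³ = -6·6·(9/2)·(3/2)/6³ = -9/8 kN
  M_B = M₀a(2b-a)/L² = 6·(9/2)·(2·(3/2)-(9/2))/6² = -9/8 kN·m
Superposition: R_A = 369/40 kN, M_A = 507/40 kN·m, R_B = 711/40 kN, M_B = -693/40 kN·m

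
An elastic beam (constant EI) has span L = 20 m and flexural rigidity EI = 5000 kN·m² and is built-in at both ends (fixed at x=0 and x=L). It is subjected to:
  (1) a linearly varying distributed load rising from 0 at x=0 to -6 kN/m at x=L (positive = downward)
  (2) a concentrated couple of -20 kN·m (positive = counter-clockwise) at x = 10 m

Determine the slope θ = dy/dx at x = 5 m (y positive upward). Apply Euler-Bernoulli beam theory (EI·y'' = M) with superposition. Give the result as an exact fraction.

Load 1 — triangular load w₀=-6 kN/m (0→w₀ over full span):
  θ_1 = -w₀(2x(L-x)(L-2x)(x+2L)+x²(L-x)²)/(120LEI) = -(-6)·(2·5·(20-5)·(20-2·5)·(5+2·20)+5²·(20-5)²)/(120·20·5000) = 117/3200 rad
Load 2 — applied couple M₀=-20 kN·m at a=10 m (b=L-a=10):
  θ_2 = (R_Ax²/2 - M_Ax)/EI  [x≤a] with R_A=-3/2, M_A=-5 = ((-3/2)·5²/2 - (-5)·5)/5000 = 1/800 rad
Superposition: θ = Σ θ_i = 121/3200 rad ≈ 0.037812 rad

θ(5) = 121/3200 rad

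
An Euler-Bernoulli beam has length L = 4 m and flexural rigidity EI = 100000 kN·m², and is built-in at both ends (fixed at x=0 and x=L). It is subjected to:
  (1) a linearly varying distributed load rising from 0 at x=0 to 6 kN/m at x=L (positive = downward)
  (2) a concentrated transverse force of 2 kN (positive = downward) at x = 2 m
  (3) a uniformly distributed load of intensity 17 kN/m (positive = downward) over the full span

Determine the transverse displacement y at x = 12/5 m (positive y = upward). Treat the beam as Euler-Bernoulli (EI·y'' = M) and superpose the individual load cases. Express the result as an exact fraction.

Load 1 — triangular load w₀=6 kN/m (0→w₀ over full span):
  y_1 = -w₀x²(L-x)²(x+2L)/(120LEI) = -6·(12/5)²·(4-(12/5))²·((12/5)+2·4)/(120·4·100000) = -936/48828125 m
Load 2 — point force P=2 kN at a=2 m (b=L-a=2):
  y_2 = -Pa²(L-x)²(3bL-(3b+a)(L-x))/(6L³EI)  [x>a] = -2·2²·(4-(12/5))²·(3·2·4-(3·2+2)·(4-(12/5)))/(6·4³·100000) = -7/1171875 m
Load 3 — uniform load w=17 kN/m over full span:
  y_3 = -wx²(L-x)²/(24EI) = -17·(12/5)²·(4-(12/5))²/(24·100000) = -204/1953125 m
Superposition: y = Σ y_i = -18983/146484375 m ≈ -0.000130 m

y(12/5) = -18983/146484375 m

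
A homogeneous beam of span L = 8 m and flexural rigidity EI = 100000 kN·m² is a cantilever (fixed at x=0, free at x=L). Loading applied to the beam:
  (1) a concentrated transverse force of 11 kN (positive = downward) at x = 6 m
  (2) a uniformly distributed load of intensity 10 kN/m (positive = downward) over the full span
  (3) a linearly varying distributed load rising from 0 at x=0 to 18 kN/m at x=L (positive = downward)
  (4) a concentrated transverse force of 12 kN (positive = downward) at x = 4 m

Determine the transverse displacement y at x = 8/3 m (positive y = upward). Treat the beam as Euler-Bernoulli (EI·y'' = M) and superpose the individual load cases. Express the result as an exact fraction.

Load 1 — point force P=11 kN at a=6 m (b=L-a=2):
  y_1 = -Px²(3a-x)/(6EI)  [x≤a] = -11·(8/3)²·(3·6-(8/3))/(6·100000) = -506/253125 m
Load 2 — uniform load w=10 kN/m over full span:
  y_2 = -wx²(x²-4Lx+6L²)/(24EI) = -10·(8/3)²·((8/3)²-4·8·(8/3)+6·8²)/(24·100000) = -1376/151875 m
Load 3 — triangular load w₀=18 kN/m (0→w₀ over full span):
  y_3 = (w₀Lx³/12-w₀L²x²/6-w₀x⁵/(120L))/EI = (18·8·(8/3)³/12-18·8²·(8/3)²/6-18·(8/3)⁵/(120·8))/100000 = -14432/1265625 m
Load 4 — point force P=12 kN at a=4 m (b=L-a=4):
  y_4 = -Px²(3a-x)/(6EI)  [x≤a] = -12·(8/3)²·(3·4-(8/3))/(6·100000) = -112/84375 m
Superposition: y = Σ y_i = -90326/3796875 m ≈ -0.023790 m

y(8/3) = -90326/3796875 m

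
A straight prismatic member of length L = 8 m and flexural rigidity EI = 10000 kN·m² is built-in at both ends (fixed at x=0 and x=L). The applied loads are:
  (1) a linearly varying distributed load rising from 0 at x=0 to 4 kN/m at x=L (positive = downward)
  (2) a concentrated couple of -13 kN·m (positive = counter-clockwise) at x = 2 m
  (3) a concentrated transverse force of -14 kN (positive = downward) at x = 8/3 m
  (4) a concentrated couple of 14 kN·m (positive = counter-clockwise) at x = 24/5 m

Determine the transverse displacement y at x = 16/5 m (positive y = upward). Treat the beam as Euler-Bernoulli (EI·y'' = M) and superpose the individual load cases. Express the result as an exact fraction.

y(16/5) = -97511/78125000 m

Load 1 — triangular load w₀=4 kN/m (0→w₀ over full span):
  y_1 = -w₀x²(L-x)²(x+2L)/(120LEI) = -4·(16/5)²·(8-(16/5))²·((16/5)+2·8)/(120·8·10000) = -18432/9765625 m
Load 2 — applied couple M₀=-13 kN·m at a=2 m (b=L-a=6):
  y_2 = (R_Ax³/6 - M_Ax²/2 - M₀(x-a)²/2)/EI  [x>a] with R_A=-117/64, M_A=39/16 = ((-117/64)·(16/5)³/6 - (39/16)·(16/5)²/2 - (-13)·((16/5)-2)²/2)/10000 = -819/625000 m
Load 3 — point force P=-14 kN at a=8/3 m (b=L-a=16/3):
  y_3 = -Pa²(L-x)²(3bL-(3b+a)(L-x))/(6L³EI)  [x>a] = -(-14)·(8/3)²·(8-(16/5))²·(3·(16/3)·8-(3·(16/3)+(8/3))·(8-(16/5)))/(6·8³·10000) = 224/78125 m
Load 4 — applied couple M₀=14 kN·m at a=24/5 m (b=L-a=16/5):
  y_4 = (R_Ax³/6 - M_Ax²/2)/EI  [x≤a] with R_A=63/25, M_A=112/25 = ((63/25)·(16/5)³/6 - (112/25)·(16/5)²/2)/10000 = -1792/1953125 m
Superposition: y = Σ y_i = -97511/78125000 m ≈ -0.001248 m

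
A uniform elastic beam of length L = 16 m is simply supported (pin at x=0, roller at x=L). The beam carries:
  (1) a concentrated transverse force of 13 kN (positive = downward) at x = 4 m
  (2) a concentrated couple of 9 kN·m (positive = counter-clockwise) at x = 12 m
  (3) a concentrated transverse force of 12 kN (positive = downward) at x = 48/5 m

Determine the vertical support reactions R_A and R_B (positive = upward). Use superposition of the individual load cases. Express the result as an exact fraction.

Load 1 — point force P=13 kN at a=4 m (b=L-a=12):
  R_A = Pb/L = 13·12/16 = 39/4 kN
  R_B = Pa/L = 13·4/16 = 13/4 kN
Load 2 — applied couple M₀=9 kN·m at a=12 m (b=L-a=4):
  R_A = M₀/L = 9/16 kN
  R_B = -M₀/L = -9/16 kN
Load 3 — point force P=12 kN at a=48/5 m (b=L-a=32/5):
  R_A = Pb/L = 12·(32/5)/16 = 24/5 kN
  R_B = Pa/L = 12·(48/5)/16 = 36/5 kN
Superposition: R_A = 1209/80 kN, R_B = 791/80 kN

R_A = 1209/80 kN, R_B = 791/80 kN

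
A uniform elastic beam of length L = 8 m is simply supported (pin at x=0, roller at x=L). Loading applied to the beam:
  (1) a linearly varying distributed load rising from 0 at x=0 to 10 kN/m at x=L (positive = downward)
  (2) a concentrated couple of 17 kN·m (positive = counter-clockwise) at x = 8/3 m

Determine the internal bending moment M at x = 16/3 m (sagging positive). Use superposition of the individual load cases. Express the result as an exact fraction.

M(16/3) = 2741/81 kN·m

Load 1 — triangular load w₀=10 kN/m (0→w₀ over full span):
  M_1 = w₀Lx/6 - w₀x³/(6L) = 10·8·(16/3)/6 - 10·(16/3)³/(6·8) = 3200/81 kN·m
Load 2 — applied couple M₀=17 kN·m at a=8/3 m (b=L-a=16/3):
  M_2 = M₀x/L - M₀  [x>a] = 17·(16/3)/8 - 17 = -17/3 kN·m
Superposition: M = Σ M_i = 2741/81 kN·m ≈ 33.839506 kN·m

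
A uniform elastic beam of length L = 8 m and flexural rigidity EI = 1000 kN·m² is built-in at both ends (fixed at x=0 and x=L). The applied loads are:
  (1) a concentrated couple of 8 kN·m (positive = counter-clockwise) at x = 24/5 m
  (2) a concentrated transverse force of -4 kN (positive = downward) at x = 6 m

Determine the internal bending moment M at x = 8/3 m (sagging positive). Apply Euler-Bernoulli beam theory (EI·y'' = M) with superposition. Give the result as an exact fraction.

Load 1 — applied couple M₀=8 kN·m at a=24/5 m (b=L-a=16/5):
  M_1 = R_Ax - M_A  [x≤a] with R_A=36/25, M_A=64/25 = (36/25)·(8/3) - (64/25) = 32/25 kN·m
Load 2 — point force P=-4 kN at a=6 m (b=L-a=2):
  M_2 = Pb²(3a+b)x/L³ - Pab²/L²  [x≤a] = (-4)·2²·(3·6+2)·(8/3)/8³ - (-4)·6·2²/8² = -1/6 kN·m
Superposition: M = Σ M_i = 167/150 kN·m ≈ 1.113333 kN·m

M(8/3) = 167/150 kN·m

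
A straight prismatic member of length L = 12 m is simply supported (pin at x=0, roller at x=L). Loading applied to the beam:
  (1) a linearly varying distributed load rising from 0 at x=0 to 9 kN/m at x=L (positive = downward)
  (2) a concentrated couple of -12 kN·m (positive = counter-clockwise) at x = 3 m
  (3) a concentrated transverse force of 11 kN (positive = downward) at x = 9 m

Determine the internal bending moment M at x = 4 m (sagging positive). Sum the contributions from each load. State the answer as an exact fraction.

Load 1 — triangular load w₀=9 kN/m (0→w₀ over full span):
  M_1 = w₀Lx/6 - w₀x³/(6L) = 9·12·4/6 - 9·4³/(6·12) = 64 kN·m
Load 2 — applied couple M₀=-12 kN·m at a=3 m (b=L-a=9):
  M_2 = M₀x/L - M₀  [x>a] = (-12)·4/12 - (-12) = 8 kN·m
Load 3 — point force P=11 kN at a=9 m (b=L-a=3):
  M_3 = Pbx/L  [x≤a] = 11·3·4/12 = 11 kN·m
Superposition: M = Σ M_i = 83 kN·m ≈ 83.000000 kN·m

M(4) = 83 kN·m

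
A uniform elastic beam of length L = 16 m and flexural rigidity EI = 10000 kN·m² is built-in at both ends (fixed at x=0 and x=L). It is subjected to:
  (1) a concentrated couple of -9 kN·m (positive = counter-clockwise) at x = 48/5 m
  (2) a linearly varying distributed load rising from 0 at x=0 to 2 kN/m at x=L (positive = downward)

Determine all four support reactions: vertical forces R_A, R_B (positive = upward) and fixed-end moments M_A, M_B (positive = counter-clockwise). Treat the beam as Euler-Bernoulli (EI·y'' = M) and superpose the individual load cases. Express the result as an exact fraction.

Load 1 — applied couple M₀=-9 kN·m at a=48/5 m (b=L-a=32/5):
  R_A = 6M₀ab/L³ = 6·(-9)·(48/5)·(32/5)/16³ = -81/100 kN
  M_A = M₀b(2a-b)/L² = (-9)·(32/5)·(2·(48/5)-(32/5))/16² = -72/25 kN·m
  R_B = -6M₀ab/L³ = -6·(-9)·(48/5)·(32/5)/16³ = 81/100 kN
  M_B = M₀a(2b-a)/L² = (-9)·(48/5)·(2·(32/5)-(48/5))/16² = -27/25 kN·m
Load 2 — triangular load w₀=2 kN/m (0→w₀ over full span):
  R_A = 3w₀L/20 = 3·2·16/20 = 24/5 kN
  M_A = w₀L²/30 = 2·16²/30 = 256/15 kN·m
  R_B = 7w₀L/20 = 7·2·16/20 = 56/5 kN
  M_B = -w₀L²/20 = -2·16²/20 = -128/5 kN·m
Superposition: R_A = 399/100 kN, M_A = 1064/75 kN·m, R_B = 1201/100 kN, M_B = -667/25 kN·m

R_A = 399/100 kN, M_A = 1064/75 kN·m, R_B = 1201/100 kN, M_B = -667/25 kN·m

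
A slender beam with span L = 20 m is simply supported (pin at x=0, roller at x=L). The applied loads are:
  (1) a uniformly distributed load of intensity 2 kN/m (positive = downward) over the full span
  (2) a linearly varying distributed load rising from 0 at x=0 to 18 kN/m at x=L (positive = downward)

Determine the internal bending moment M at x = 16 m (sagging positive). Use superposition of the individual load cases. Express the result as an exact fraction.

Load 1 — uniform load w=2 kN/m over full span:
  M_1 = wx(L-x)/2 = 2·16·(20-16)/2 = 64 kN·m
Load 2 — triangular load w₀=18 kN/m (0→w₀ over full span):
  M_2 = w₀Lx/6 - w₀x³/(6L) = 18·20·16/6 - 18·16³/(6·20) = 1728/5 kN·m
Superposition: M = Σ M_i = 2048/5 kN·m ≈ 409.600000 kN·m

M(16) = 2048/5 kN·m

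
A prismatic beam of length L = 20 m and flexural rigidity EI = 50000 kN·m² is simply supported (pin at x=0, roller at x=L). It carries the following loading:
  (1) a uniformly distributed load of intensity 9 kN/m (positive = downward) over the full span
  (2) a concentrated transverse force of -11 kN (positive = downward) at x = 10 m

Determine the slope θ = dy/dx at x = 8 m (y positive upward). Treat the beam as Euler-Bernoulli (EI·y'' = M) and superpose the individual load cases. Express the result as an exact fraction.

θ(8) = -789/50000 rad

Load 1 — uniform load w=9 kN/m over full span:
  θ_1 = -w(L³-6Lx²+4x³)/(24EI) = -9·(20³-6·20·8²+4·8³)/(24·50000) = -111/6250 rad
Load 2 — point force P=-11 kN at a=10 m (b=L-a=10):
  θ_2 = -Pb(L²-b²-3x²)/(6LEI)  [x≤a] = -(-11)·10·(20²-10²-3·8²)/(6·20·50000) = 99/50000 rad
Superposition: θ = Σ θ_i = -789/50000 rad ≈ -0.015780 rad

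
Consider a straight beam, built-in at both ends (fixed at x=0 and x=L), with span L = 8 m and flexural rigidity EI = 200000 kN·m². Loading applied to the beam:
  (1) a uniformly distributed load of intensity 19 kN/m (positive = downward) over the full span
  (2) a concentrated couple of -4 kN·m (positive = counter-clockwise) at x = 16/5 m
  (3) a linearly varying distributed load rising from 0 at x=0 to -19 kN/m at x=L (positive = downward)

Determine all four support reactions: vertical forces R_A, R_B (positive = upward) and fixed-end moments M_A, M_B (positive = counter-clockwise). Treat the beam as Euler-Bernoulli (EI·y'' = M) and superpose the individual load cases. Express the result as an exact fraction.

Load 1 — uniform load w=19 kN/m over full span:
  R_A = wL/2 = 19·8/2 = 76 kN
  M_A = wL²/12 = 19·8²/12 = 304/3 kN·m
  R_B = wL/2 = 19·8/2 = 76 kN
  M_B = -wL²/12 = -19·8²/12 = -304/3 kN·m
Load 2 — applied couple M₀=-4 kN·m at a=16/5 m (b=L-a=24/5):
  R_A = 6M₀ab/L³ = 6·(-4)·(16/5)·(24/5)/8³ = -18/25 kN
  M_A = M₀b(2a-b)/L² = (-4)·(24/5)·(2·(16/5)-(24/5))/8² = -12/25 kN·m
  R_B = -6M₀ab/L³ = -6·(-4)·(16/5)·(24/5)/8³ = 18/25 kN
  M_B = M₀a(2b-a)/L² = (-4)·(16/5)·(2·(24/5)-(16/5))/8² = -32/25 kN·m
Load 3 — triangular load w₀=-19 kN/m (0→w₀ over full span):
  R_A = 3w₀L/20 = 3·(-19)·8/20 = -114/5 kN
  M_A = w₀L²/30 = (-19)·8²/30 = -608/15 kN·m
  R_B = 7w₀L/20 = 7·(-19)·8/20 = -266/5 kN
  M_B = -w₀L²/20 = -(-19)·8²/20 = 304/5 kN·m
Superposition: R_A = 1312/25 kN, M_A = 1508/25 kN·m, R_B = 588/25 kN, M_B = -3136/75 kN·m

R_A = 1312/25 kN, M_A = 1508/25 kN·m, R_B = 588/25 kN, M_B = -3136/75 kN·m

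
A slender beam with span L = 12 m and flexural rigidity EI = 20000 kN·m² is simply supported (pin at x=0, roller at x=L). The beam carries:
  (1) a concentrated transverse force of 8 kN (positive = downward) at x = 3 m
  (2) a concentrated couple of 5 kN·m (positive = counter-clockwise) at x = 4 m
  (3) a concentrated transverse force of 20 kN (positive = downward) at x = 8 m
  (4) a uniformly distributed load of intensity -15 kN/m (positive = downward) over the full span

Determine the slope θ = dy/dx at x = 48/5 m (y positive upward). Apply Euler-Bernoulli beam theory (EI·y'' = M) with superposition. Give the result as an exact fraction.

θ(48/5) = -153497/4500000 rad

Load 1 — point force P=8 kN at a=3 m (b=L-a=9):
  θ_1 = -Pa(2L²-6Lx+3x²+a²)/(6LEI)  [x>a] = -8·3·(2·12²-6·12·(48/5)+3·(48/5)²+3²)/(6·12·20000) = 981/500000 rad
Load 2 — applied couple M₀=5 kN·m at a=4 m (b=L-a=8):
  θ_2 = (M₀x²/(2L)-M₀(x-a)+C₁)/EI  [x>a] with C₁=M₀(3b²-L²)/(6L)=10/3 = (5·(48/5)²/(2·12)-5·((48/5)-4)+(10/3))/20000 = -41/150000 rad
Load 3 — point force P=20 kN at a=8 m (b=L-a=4):
  θ_3 = -Pa(2L²-6Lx+3x²+a²)/(6LEI)  [x>a] = -20·8·(2·12²-6·12·(48/5)+3·(48/5)²+8²)/(6·12·20000) = 196/28125 rad
Load 4 — uniform load w=-15 kN/m over full span:
  θ_4 = -w(L³-6Lx²+4x³)/(24EI) = -(-15)·(12³-6·12·(48/5)²+4·(48/5)³)/(24·20000) = -2673/62500 rad
Superposition: θ = Σ θ_i = -153497/4500000 rad ≈ -0.034110 rad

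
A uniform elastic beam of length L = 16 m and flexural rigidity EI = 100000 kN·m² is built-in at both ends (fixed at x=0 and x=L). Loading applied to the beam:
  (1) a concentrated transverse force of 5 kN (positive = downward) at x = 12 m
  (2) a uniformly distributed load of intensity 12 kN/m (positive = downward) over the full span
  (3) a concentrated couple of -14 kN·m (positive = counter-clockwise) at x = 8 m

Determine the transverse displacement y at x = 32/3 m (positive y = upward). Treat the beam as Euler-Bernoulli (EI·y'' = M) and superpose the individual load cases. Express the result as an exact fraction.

Load 1 — point force P=5 kN at a=12 m (b=L-a=4):
  y_1 = -Pb²x²(3aL-(3a+b)x)/(6L³EI)  [x≤a] = -5·4²·(32/3)²·(3·12·16-(3·12+4)·(32/3))/(6·16³·100000) = -28/50625 m
Load 2 — uniform load w=12 kN/m over full span:
  y_2 = -wx²(L-x)²/(24EI) = -12·(32/3)²·(16-(32/3))²/(24·100000) = -4096/253125 m
Load 3 — applied couple M₀=-14 kN·m at a=8 m (b=L-a=8):
  y_3 = (R_Ax³/6 - M_Ax²/2 - M₀(x-a)²/2)/EI  [x>a] with R_A=-21/16, M_A=-7/2 = ((-21/16)·(32/3)³/6 - (-7/2)·(32/3)²/2 - (-14)·((32/3)-8)²/2)/100000 = -14/84375 m
Superposition: y = Σ y_i = -1426/84375 m ≈ -0.016901 m

y(32/3) = -1426/84375 m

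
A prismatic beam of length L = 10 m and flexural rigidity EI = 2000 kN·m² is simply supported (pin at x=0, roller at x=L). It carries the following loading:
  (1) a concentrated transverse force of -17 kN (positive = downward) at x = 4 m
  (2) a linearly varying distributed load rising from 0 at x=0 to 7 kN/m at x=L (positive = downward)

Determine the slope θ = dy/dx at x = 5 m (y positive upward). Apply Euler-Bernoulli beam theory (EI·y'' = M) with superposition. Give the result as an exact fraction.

θ(5) = -13469/1440000 rad

Load 1 — point force P=-17 kN at a=4 m (b=L-a=6):
  θ_1 = -Pa(2L²-6Lx+3x²+a²)/(6LEI)  [x>a] = -(-17)·4·(2·10²-6·10·5+3·5²+4²)/(6·10·2000) = -51/10000 rad
Load 2 — triangular load w₀=7 kN/m (0→w₀ over full span):
  θ_2 = -w₀(7L⁴-30L²x²+15x⁴)/(360LEI) = -7·(7·10⁴-30·10²·5²+15·5⁴)/(360·10·2000) = -49/11520 rad
Superposition: θ = Σ θ_i = -13469/1440000 rad ≈ -0.009353 rad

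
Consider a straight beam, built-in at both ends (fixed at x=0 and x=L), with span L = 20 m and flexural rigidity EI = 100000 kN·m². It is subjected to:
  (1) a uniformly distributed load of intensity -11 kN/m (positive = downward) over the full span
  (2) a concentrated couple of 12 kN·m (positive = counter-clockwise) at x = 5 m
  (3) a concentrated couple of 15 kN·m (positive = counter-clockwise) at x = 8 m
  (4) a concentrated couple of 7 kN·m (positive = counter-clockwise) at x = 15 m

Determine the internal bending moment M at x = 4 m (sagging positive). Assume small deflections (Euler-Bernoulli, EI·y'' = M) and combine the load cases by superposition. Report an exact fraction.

M(4) = 25829/1200 kN·m

Load 1 — uniform load w=-11 kN/m over full span:
  M_1 = wLx/2 - wL²/12 - wx²/2 = (-11)·20·4/2 - (-11)·20²/12 - (-11)·4²/2 = 44/3 kN·m
Load 2 — applied couple M₀=12 kN·m at a=5 m (b=L-a=15):
  M_2 = R_Ax - M_A  [x≤a] with R_A=27/40, M_A=-9/4 = (27/40)·4 - (-9/4) = 99/20 kN·m
Load 3 — applied couple M₀=15 kN·m at a=8 m (b=L-a=12):
  M_3 = R_Ax - M_A  [x≤a] with R_A=27/25, M_A=9/5 = (27/25)·4 - (9/5) = 63/25 kN·m
Load 4 — applied couple M₀=7 kN·m at a=15 m (b=L-a=5):
  M_4 = R_Ax - M_A  [x≤a] with R_A=63/160, M_A=35/16 = (63/160)·4 - (35/16) = -49/80 kN·m
Superposition: M = Σ M_i = 25829/1200 kN·m ≈ 21.524167 kN·m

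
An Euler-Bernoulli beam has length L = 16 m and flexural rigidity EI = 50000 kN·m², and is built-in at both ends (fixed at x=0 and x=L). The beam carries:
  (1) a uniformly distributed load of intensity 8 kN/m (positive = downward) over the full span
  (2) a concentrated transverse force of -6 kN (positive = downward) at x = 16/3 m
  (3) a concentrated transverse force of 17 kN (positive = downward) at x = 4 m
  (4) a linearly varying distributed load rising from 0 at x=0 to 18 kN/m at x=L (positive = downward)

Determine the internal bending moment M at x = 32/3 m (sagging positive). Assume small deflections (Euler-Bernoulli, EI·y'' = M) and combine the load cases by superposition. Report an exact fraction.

M(32/3) = 73853/540 kN·m

Load 1 — uniform load w=8 kN/m over full span:
  M_1 = wLx/2 - wL²/12 - wx²/2 = 8·16·(32/3)/2 - 8·16²/12 - 8·(32/3)²/2 = 512/9 kN·m
Load 2 — point force P=-6 kN at a=16/3 m (b=L-a=32/3):
  M_2 = Pa²(a+3b)(L-x)/L³ - Pa²b/L²  [x>a] = (-6)·(16/3)²·((16/3)+3·(32/3))·(16-(32/3))/16³ - (-6)·(16/3)²·(32/3)/16² = -32/27 kN·m
Load 3 — point force P=17 kN at a=4 m (b=L-a=12):
  M_3 = Pa²(a+3b)(L-x)/L³ - Pa²b/L²  [x>a] = 17·4²·(4+3·12)·(16-(32/3))/16³ - 17·4²·12/16² = 17/12 kN·m
Load 4 — triangular load w₀=18 kN/m (0→w₀ over full span):
  M_4 = 3w₀Lx/20 - w₀L²/30 - w₀x³/(6L) = 3·18·16·(32/3)/20 - 18·16²/30 - 18·(32/3)³/(6·16) = 3584/45 kN·m
Superposition: M = Σ M_i = 73853/540 kN·m ≈ 136.764815 kN·m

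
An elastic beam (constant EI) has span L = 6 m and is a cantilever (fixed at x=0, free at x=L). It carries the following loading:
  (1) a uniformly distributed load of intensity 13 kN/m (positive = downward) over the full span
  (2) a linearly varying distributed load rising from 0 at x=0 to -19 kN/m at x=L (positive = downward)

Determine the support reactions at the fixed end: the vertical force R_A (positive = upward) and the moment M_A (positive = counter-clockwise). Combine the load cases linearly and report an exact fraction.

R_A = 21 kN, M_A = 6 kN·m

Load 1 — uniform load w=13 kN/m over full span:
  R_A = wL = 13·6 = 78 kN
  M_A = wL²/2 = 13·6²/2 = 234 kN·m
Load 2 — triangular load w₀=-19 kN/m (0→w₀ over full span):
  R_A = w₀L/2 = (-19)·6/2 = -57 kN
  M_A = w₀L²/3 = (-19)·6²/3 = -228 kN·m
Superposition: R_A = 21 kN, M_A = 6 kN·m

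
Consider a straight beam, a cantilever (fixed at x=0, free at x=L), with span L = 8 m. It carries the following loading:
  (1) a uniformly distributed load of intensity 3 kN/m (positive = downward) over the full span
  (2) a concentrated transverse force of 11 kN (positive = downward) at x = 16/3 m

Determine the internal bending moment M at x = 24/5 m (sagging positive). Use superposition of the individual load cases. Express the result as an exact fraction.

Load 1 — uniform load w=3 kN/m over full span:
  M_1 = -w(L-x)²/2 = -3·(8-(24/5))²/2 = -384/25 kN·m
Load 2 — point force P=11 kN at a=16/3 m (b=L-a=8/3):
  M_2 = -P(a-x)  [x≤a] = -11·((16/3)-(24/5)) = -88/15 kN·m
Superposition: M = Σ M_i = -1592/75 kN·m ≈ -21.226667 kN·m

M(24/5) = -1592/75 kN·m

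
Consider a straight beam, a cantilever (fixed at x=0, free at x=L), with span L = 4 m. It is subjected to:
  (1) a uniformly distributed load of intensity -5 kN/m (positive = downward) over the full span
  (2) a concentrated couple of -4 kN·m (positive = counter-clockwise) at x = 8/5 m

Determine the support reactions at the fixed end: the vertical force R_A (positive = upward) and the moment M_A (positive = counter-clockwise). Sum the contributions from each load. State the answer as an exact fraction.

Load 1 — uniform load w=-5 kN/m over full span:
  R_A = wL = (-5)·4 = -20 kN
  M_A = wL²/2 = (-5)·4²/2 = -40 kN·m
Load 2 — applied couple M₀=-4 kN·m at a=8/5 m (b=L-a=12/5):
  R_A = 0 kN
  M_A = -M₀ = -(-4) = 4 kN·m
Superposition: R_A = -20 kN, M_A = -36 kN·m

R_A = -20 kN, M_A = -36 kN·m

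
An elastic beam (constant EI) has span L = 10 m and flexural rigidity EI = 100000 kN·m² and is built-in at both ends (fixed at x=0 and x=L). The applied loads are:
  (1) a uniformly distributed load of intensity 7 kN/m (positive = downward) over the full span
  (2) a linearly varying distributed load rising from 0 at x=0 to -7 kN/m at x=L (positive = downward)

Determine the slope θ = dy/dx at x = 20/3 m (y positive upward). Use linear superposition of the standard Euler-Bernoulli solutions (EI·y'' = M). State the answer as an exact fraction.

θ(20/3) = 7/30375 rad

Load 1 — uniform load w=7 kN/m over full span:
  θ_1 = -wx(L-x)(L-2x)/(12EI) = -7·(20/3)·(10-(20/3))·(10-2·(20/3))/(12·100000) = 7/16200 rad
Load 2 — triangular load w₀=-7 kN/m (0→w₀ over full span):
  θ_2 = -w₀(2x(L-x)(L-2x)(x+2L)+x²(L-x)²)/(120LEI) = -(-7)·(2·(20/3)·(10-(20/3))·(10-2·(20/3))·((20/3)+2·10)+(20/3)²·(10-(20/3))²)/(120·10·100000) = -49/243000 rad
Superposition: θ = Σ θ_i = 7/30375 rad ≈ 0.000230 rad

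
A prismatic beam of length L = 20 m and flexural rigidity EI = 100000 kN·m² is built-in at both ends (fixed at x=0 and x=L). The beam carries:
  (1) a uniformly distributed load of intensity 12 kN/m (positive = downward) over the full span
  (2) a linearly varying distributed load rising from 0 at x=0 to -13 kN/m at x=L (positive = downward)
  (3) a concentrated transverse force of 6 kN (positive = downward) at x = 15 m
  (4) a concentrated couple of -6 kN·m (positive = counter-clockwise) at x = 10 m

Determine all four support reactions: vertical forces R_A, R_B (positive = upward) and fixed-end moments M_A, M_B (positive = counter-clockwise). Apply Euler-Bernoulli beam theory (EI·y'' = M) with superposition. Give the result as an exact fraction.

Load 1 — uniform load w=12 kN/m over full span:
  R_A = wL/2 = 12·20/2 = 120 kN
  M_A = wL²/12 = 12·20²/12 = 400 kN·m
  R_B = wL/2 = 12·20/2 = 120 kN
  M_B = -wL²/12 = -12·20²/12 = -400 kN·m
Load 2 — triangular load w₀=-13 kN/m (0→w₀ over full span):
  R_A = 3w₀L/20 = 3·(-13)·20/20 = -39 kN
  M_A = w₀L²/30 = (-13)·20²/30 = -520/3 kN·m
  R_B = 7w₀L/20 = 7·(-13)·20/20 = -91 kN
  M_B = -w₀L²/20 = -(-13)·20²/20 = 260 kN·m
Load 3 — point force P=6 kN at a=15 m (b=L-a=5):
  R_A = Pb²(3a+b)/L³ = 6·5²·(3·15+5)/20³ = 15/16 kN
  M_A = Pab²/L² = 6·15·5²/20² = 45/8 kN·m
  R_B = Pa²(a+3b)/L³ = 6·15²·(15+3·5)/20³ = 81/16 kN
  M_B = -Pa²b/L² = -6·15²·5/20² = -135/8 kN·m
Load 4 — applied couple M₀=-6 kN·m at a=10 m (b=L-a=10):
  R_A = 6M₀ab/L³ = 6·(-6)·10·10/20³ = -9/20 kN
  M_A = M₀b(2a-b)/L² = (-6)·10·(2·10-10)/20² = -3/2 kN·m
  R_B = -6M₀ab/L³ = -6·(-6)·10·10/20³ = 9/20 kN
  M_B = M₀a(2b-a)/L² = (-6)·10·(2·10-10)/20² = -3/2 kN·m
Superposition: R_A = 6519/80 kN, M_A = 5539/24 kN·m, R_B = 2761/80 kN, M_B = -1267/8 kN·m

R_A = 6519/80 kN, M_A = 5539/24 kN·m, R_B = 2761/80 kN, M_B = -1267/8 kN·m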